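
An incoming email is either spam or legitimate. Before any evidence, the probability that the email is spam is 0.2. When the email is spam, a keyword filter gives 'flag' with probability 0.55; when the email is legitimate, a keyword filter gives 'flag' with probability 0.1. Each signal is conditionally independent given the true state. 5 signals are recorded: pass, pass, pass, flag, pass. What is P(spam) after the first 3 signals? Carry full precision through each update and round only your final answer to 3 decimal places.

After 'pass': P(spam) = 0.45·0.2000 / (0.45·0.2000 + 0.9·0.8000) ≈ 0.1111
After 'pass': P(spam) = 0.45·0.1111 / (0.45·0.1111 + 0.9·0.8889) ≈ 0.0588
After 'pass': P(spam) = 0.45·0.0588 / (0.45·0.0588 + 0.9·0.9412) ≈ 0.0303

0.030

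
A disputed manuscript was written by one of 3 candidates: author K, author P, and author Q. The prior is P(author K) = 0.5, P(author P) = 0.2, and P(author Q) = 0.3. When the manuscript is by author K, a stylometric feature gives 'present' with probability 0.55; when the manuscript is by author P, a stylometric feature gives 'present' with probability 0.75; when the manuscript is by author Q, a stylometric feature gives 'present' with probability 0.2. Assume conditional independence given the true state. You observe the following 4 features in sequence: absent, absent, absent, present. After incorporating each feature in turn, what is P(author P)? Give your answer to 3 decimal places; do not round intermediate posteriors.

After 'absent': normaliser = 0.45·0.5000 + 0.25·0.2000 + 0.8·0.3000; P(author K) ≈ 0.4369, P(author P) ≈ 0.0971, P(author Q) ≈ 0.4660
After 'absent': normaliser = 0.45·0.4369 + 0.25·0.0971 + 0.8·0.4660; P(author K) ≈ 0.3312, P(author P) ≈ 0.0409, P(author Q) ≈ 0.6280
After 'absent': normaliser = 0.45·0.3312 + 0.25·0.0409 + 0.8·0.6280; P(author K) ≈ 0.2252, P(author P) ≈ 0.0154, P(author Q) ≈ 0.7593
After 'present': normaliser = 0.55·0.2252 + 0.75·0.0154 + 0.2·0.7593; P(author K) ≈ 0.4311, P(author P) ≈ 0.0403, P(author Q) ≈ 0.5285

0.040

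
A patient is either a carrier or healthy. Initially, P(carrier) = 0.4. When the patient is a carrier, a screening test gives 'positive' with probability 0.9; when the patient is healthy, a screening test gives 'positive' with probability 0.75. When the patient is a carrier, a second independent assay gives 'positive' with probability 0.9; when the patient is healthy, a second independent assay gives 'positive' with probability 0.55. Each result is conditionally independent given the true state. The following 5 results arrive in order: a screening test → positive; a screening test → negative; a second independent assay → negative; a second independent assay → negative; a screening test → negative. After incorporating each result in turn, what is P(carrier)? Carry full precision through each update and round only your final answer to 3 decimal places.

Each posterior becomes the prior for the next update.
After a screening test='positive': P(carrier) = 0.9·0.4000 / (0.9·0.4000 + 0.75·0.6000) ≈ 0.4444
After a screening test='negative': P(carrier) = 0.1·0.4444 / (0.1·0.4444 + 0.25·0.5556) ≈ 0.2424
After a second independent assay='negative': P(carrier) = 0.1·0.2424 / (0.1·0.2424 + 0.45·0.7576) ≈ 0.0664
After a second independent assay='negative': P(carrier) = 0.1·0.0664 / (0.1·0.0664 + 0.45·0.9336) ≈ 0.0156
After a screening test='negative': P(carrier) = 0.1·0.0156 / (0.1·0.0156 + 0.25·0.9844) ≈ 0.0063

0.006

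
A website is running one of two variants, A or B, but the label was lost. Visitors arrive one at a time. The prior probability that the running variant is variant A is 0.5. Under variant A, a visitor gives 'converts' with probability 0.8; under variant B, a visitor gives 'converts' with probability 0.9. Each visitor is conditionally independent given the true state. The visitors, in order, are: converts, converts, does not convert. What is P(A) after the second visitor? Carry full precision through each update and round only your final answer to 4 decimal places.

0.4414

After 'converts': P(A) = 0.8·0.5000 / (0.8·0.5000 + 0.9·0.5000) ≈ 0.4706
After 'converts': P(A) = 0.8·0.4706 / (0.8·0.4706 + 0.9·0.5294) ≈ 0.4414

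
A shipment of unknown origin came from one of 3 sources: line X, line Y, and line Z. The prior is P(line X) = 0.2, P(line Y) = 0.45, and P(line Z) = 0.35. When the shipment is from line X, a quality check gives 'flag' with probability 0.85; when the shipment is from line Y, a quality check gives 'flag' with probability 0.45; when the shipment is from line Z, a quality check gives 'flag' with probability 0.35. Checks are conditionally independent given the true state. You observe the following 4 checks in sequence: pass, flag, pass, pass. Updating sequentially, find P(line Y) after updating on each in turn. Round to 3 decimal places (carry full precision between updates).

0.496

After 'pass': normaliser = 0.15·0.2000 + 0.55·0.4500 + 0.65·0.3500; P(line X) ≈ 0.0594, P(line Y) ≈ 0.4901, P(line Z) ≈ 0.4505
After 'flag': normaliser = 0.85·0.0594 + 0.45·0.4901 + 0.35·0.4505; P(line X) ≈ 0.1178, P(line Y) ≈ 0.5144, P(line Z) ≈ 0.3678
After 'pass': normaliser = 0.15·0.1178 + 0.55·0.5144 + 0.65·0.3678; P(line X) ≈ 0.0327, P(line Y) ≈ 0.5243, P(line Z) ≈ 0.4430
After 'pass': normaliser = 0.15·0.0327 + 0.55·0.5243 + 0.65·0.4430; P(line X) ≈ 0.0084, P(line Y) ≈ 0.4961, P(line Z) ≈ 0.4954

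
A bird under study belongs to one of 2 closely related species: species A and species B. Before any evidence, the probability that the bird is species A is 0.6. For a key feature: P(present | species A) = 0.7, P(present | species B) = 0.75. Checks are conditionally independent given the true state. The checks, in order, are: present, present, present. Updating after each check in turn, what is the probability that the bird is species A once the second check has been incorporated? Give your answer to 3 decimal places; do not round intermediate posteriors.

After 'present': P(species A) = 0.7·0.6000 / (0.7·0.6000 + 0.75·0.4000) ≈ 0.5833
After 'present': P(species A) = 0.7·0.5833 / (0.7·0.5833 + 0.75·0.4167) ≈ 0.5665

0.566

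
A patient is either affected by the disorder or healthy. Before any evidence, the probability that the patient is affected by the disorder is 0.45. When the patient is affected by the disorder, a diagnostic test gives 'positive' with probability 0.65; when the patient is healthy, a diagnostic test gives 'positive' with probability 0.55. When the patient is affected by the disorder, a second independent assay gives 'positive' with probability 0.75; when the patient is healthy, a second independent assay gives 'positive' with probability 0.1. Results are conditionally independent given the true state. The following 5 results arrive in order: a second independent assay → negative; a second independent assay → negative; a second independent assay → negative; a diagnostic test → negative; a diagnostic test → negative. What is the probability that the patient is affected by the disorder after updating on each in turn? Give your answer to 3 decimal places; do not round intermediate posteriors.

Each posterior becomes the prior for the next update.
After a second independent assay='negative': P(affected) = 0.25·0.4500 / (0.25·0.4500 + 0.9·0.5500) ≈ 0.1852
After a second independent assay='negative': P(affected) = 0.25·0.1852 / (0.25·0.1852 + 0.9·0.8148) ≈ 0.0594
After a second independent assay='negative': P(affected) = 0.25·0.0594 / (0.25·0.0594 + 0.9·0.9406) ≈ 0.0172
After a diagnostic test='negative': P(affected) = 0.35·0.0172 / (0.35·0.0172 + 0.45·0.9828) ≈ 0.0135
After a diagnostic test='negative': P(affected) = 0.35·0.0135 / (0.35·0.0135 + 0.45·0.9865) ≈ 0.0105

0.010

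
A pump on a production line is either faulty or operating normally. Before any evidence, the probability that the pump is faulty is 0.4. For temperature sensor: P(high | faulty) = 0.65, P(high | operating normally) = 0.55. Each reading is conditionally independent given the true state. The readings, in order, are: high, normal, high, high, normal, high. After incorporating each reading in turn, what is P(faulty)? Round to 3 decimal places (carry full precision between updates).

0.440

After 'high': P(faulty) = 0.65·0.4000 / (0.65·0.4000 + 0.55·0.6000) ≈ 0.4407
After 'normal': P(faulty) = 0.35·0.4407 / (0.35·0.4407 + 0.45·0.5593) ≈ 0.3800
After 'high': P(faulty) = 0.65·0.3800 / (0.65·0.3800 + 0.55·0.6200) ≈ 0.4200
After 'high': P(faulty) = 0.65·0.4200 / (0.65·0.4200 + 0.55·0.5800) ≈ 0.4612
After 'normal': P(faulty) = 0.35·0.4612 / (0.35·0.4612 + 0.45·0.5388) ≈ 0.3996
After 'high': P(faulty) = 0.65·0.3996 / (0.65·0.3996 + 0.55·0.6004) ≈ 0.4403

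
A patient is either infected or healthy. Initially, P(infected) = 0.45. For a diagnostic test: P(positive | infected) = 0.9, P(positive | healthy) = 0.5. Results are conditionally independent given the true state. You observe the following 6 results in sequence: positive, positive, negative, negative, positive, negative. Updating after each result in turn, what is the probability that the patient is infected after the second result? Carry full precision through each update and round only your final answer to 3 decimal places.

0.726

After 'positive': P(infected) = 0.9·0.4500 / (0.9·0.4500 + 0.5·0.5500) ≈ 0.5956
After 'positive': P(infected) = 0.9·0.5956 / (0.9·0.5956 + 0.5·0.4044) ≈ 0.7261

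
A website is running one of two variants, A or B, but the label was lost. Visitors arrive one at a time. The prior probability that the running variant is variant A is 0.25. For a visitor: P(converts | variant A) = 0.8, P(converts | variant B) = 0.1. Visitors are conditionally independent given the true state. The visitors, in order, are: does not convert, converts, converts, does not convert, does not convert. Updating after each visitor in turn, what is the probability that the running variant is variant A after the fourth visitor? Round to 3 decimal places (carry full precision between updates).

After 'does not convert': P(A) = 0.2·0.2500 / (0.2·0.2500 + 0.9·0.7500) ≈ 0.0690
After 'converts': P(A) = 0.8·0.0690 / (0.8·0.0690 + 0.1·0.9310) ≈ 0.3721
After 'converts': P(A) = 0.8·0.3721 / (0.8·0.3721 + 0.1·0.6279) ≈ 0.8258
After 'does not convert': P(A) = 0.2·0.8258 / (0.2·0.8258 + 0.9·0.1742) ≈ 0.5130

0.513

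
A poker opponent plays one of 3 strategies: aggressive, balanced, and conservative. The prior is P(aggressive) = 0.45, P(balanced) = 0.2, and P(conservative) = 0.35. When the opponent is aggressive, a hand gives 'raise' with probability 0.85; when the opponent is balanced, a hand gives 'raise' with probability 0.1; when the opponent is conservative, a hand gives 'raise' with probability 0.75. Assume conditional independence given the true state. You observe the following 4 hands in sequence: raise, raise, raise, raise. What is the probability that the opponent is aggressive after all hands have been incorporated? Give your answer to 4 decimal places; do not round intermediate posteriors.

0.6796

Apply Bayes' rule sequentially, carrying P(aggressive) forward.
After 'raise': normaliser = 0.85·0.4500 + 0.1·0.2000 + 0.75·0.3500; P(aggressive) ≈ 0.5752, P(balanced) ≈ 0.0301, P(conservative) ≈ 0.3947
After 'raise': normaliser = 0.85·0.5752 + 0.1·0.0301 + 0.75·0.3947; P(aggressive) ≈ 0.6205, P(balanced) ≈ 0.0038, P(conservative) ≈ 0.3757
After 'raise': normaliser = 0.85·0.6205 + 0.1·0.0038 + 0.75·0.3757; P(aggressive) ≈ 0.6515, P(balanced) ≈ 0.0005, P(conservative) ≈ 0.3481
After 'raise': normaliser = 0.85·0.6515 + 0.1·0.0005 + 0.75·0.3481; P(aggressive) ≈ 0.6796, P(balanced) ≈ 0.0001, P(conservative) ≈ 0.3204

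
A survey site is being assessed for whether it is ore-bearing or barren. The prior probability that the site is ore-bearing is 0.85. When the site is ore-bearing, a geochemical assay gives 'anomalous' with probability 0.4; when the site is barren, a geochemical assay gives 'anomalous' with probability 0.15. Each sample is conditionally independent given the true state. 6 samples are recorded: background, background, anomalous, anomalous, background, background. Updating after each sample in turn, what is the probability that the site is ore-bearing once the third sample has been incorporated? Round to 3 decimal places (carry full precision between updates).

Each posterior becomes the prior for the next update.
After 'background': P(ore) = 0.6·0.8500 / (0.6·0.8500 + 0.85·0.1500) ≈ 0.8000
After 'background': P(ore) = 0.6·0.8000 / (0.6·0.8000 + 0.85·0.2000) ≈ 0.7385
After 'anomalous': P(ore) = 0.4·0.7385 / (0.4·0.7385 + 0.15·0.2615) ≈ 0.8828

0.883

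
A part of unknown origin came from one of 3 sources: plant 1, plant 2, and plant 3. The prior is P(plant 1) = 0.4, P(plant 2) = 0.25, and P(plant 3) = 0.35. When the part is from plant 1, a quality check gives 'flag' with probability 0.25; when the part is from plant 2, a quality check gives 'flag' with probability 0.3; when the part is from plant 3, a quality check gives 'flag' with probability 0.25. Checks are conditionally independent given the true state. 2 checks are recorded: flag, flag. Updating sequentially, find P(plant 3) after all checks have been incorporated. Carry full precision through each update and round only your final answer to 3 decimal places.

Each posterior becomes the prior for the next update.
After 'flag': normaliser = 0.25·0.4000 + 0.3·0.2500 + 0.25·0.3500; P(plant 1) ≈ 0.3810, P(plant 2) ≈ 0.2857, P(plant 3) ≈ 0.3333
After 'flag': normaliser = 0.25·0.3810 + 0.3·0.2857 + 0.25·0.3333; P(plant 1) ≈ 0.3604, P(plant 2) ≈ 0.3243, P(plant 3) ≈ 0.3153

0.315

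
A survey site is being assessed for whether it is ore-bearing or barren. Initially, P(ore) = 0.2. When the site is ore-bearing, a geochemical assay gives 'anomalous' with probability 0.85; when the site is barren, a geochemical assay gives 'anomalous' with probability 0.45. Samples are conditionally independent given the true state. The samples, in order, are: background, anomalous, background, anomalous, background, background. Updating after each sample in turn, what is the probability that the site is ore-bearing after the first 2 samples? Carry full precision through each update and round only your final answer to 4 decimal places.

After 'background': P(ore) = 0.15·0.2000 / (0.15·0.2000 + 0.55·0.8000) ≈ 0.0638
After 'anomalous': P(ore) = 0.85·0.0638 / (0.85·0.0638 + 0.45·0.9362) ≈ 0.1141

0.1141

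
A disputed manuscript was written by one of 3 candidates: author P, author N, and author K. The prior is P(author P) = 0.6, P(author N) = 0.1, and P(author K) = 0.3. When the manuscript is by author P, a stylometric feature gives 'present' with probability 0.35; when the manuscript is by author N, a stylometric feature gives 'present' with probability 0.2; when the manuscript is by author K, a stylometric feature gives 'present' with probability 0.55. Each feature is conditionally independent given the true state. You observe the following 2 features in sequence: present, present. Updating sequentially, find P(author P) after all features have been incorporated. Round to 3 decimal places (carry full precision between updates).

After 'present': normaliser = 0.35·0.6000 + 0.2·0.1000 + 0.55·0.3000; P(author P) ≈ 0.5316, P(author N) ≈ 0.0506, P(author K) ≈ 0.4177
After 'present': normaliser = 0.35·0.5316 + 0.2·0.0506 + 0.55·0.4177; P(author P) ≈ 0.4368, P(author N) ≈ 0.0238, P(author K) ≈ 0.5394

0.437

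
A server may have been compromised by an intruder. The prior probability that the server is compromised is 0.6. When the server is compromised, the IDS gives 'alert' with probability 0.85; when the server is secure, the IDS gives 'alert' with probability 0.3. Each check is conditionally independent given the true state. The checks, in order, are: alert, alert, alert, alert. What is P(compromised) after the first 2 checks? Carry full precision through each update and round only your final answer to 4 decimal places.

0.9233

After 'alert': P(compromised) = 0.85·0.6000 / (0.85·0.6000 + 0.3·0.4000) ≈ 0.8095
After 'alert': P(compromised) = 0.85·0.8095 / (0.85·0.8095 + 0.3·0.1905) ≈ 0.9233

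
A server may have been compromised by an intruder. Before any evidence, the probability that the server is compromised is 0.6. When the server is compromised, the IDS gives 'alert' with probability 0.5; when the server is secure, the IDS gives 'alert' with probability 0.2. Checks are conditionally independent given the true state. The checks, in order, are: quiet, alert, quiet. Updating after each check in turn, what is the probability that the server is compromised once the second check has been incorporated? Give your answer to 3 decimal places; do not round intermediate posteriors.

After 'quiet': P(compromised) = 0.5·0.6000 / (0.5·0.6000 + 0.8·0.4000) ≈ 0.4839
After 'alert': P(compromised) = 0.5·0.4839 / (0.5·0.4839 + 0.2·0.5161) ≈ 0.7009

0.701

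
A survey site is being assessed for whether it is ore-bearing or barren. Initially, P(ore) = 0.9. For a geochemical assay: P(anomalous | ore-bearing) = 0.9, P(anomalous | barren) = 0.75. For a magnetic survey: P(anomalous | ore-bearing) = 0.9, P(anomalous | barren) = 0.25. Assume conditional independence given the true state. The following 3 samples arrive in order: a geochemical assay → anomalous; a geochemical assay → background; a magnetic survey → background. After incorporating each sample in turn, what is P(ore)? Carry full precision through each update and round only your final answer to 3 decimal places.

Each posterior becomes the prior for the next update.
After a geochemical assay='anomalous': P(ore) = 0.9·0.9000 / (0.9·0.9000 + 0.75·0.1000) ≈ 0.9153
After a geochemical assay='background': P(ore) = 0.1·0.9153 / (0.1·0.9153 + 0.25·0.0847) ≈ 0.8120
After a magnetic survey='background': P(ore) = 0.1·0.8120 / (0.1·0.8120 + 0.75·0.1880) ≈ 0.3655

0.365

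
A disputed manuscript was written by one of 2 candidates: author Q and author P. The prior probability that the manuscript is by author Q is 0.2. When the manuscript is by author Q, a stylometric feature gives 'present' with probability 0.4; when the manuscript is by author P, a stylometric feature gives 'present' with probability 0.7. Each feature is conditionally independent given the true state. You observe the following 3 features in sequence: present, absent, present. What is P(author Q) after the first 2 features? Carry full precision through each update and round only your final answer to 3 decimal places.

0.222

After 'present': P(author Q) = 0.4·0.2000 / (0.4·0.2000 + 0.7·0.8000) ≈ 0.1250
After 'absent': P(author Q) = 0.6·0.1250 / (0.6·0.1250 + 0.3·0.8750) ≈ 0.2222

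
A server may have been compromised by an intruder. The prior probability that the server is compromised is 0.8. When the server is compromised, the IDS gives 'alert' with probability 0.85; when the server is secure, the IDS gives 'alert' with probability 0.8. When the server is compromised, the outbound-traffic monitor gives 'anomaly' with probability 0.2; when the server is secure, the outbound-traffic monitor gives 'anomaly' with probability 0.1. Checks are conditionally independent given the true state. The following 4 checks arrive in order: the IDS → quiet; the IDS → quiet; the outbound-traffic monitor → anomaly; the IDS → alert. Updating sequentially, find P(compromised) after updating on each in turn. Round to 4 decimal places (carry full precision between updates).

0.8270

After the IDS='quiet': P(compromised) = 0.15·0.8000 / (0.15·0.8000 + 0.2·0.2000) ≈ 0.7500
After the IDS='quiet': P(compromised) = 0.15·0.7500 / (0.15·0.7500 + 0.2·0.2500) ≈ 0.6923
After the outbound-traffic monitor='anomaly': P(compromised) = 0.2·0.6923 / (0.2·0.6923 + 0.1·0.3077) ≈ 0.8182
After the IDS='alert': P(compromised) = 0.85·0.8182 / (0.85·0.8182 + 0.8·0.1818) ≈ 0.8270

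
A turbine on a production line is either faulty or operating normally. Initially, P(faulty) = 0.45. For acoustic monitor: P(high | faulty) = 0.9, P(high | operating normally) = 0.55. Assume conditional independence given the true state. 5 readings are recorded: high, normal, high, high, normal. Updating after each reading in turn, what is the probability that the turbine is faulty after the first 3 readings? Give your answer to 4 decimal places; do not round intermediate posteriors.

After 'high': P(faulty) = 0.9·0.4500 / (0.9·0.4500 + 0.55·0.5500) ≈ 0.5724
After 'normal': P(faulty) = 0.1·0.5724 / (0.1·0.5724 + 0.45·0.4276) ≈ 0.2293
After 'high': P(faulty) = 0.9·0.2293 / (0.9·0.2293 + 0.55·0.7707) ≈ 0.3274

0.3274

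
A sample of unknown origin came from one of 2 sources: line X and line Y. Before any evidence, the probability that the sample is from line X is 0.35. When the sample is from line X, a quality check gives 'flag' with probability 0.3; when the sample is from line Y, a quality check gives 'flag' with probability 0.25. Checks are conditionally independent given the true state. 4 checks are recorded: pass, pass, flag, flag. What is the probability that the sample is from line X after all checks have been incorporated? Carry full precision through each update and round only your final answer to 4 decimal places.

0.4031

After 'pass': P(line X) = 0.7·0.3500 / (0.7·0.3500 + 0.75·0.6500) ≈ 0.3345
After 'pass': P(line X) = 0.7·0.3345 / (0.7·0.3345 + 0.75·0.6655) ≈ 0.3193
After 'flag': P(line X) = 0.3·0.3193 / (0.3·0.3193 + 0.25·0.6807) ≈ 0.3602
After 'flag': P(line X) = 0.3·0.3602 / (0.3·0.3602 + 0.25·0.6398) ≈ 0.4031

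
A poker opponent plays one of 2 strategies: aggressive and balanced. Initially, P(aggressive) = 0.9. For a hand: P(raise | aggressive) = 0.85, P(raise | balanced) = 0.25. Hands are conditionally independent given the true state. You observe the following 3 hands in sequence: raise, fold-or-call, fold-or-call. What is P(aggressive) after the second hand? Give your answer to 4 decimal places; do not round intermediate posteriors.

0.8596

After 'raise': P(aggressive) = 0.85·0.9000 / (0.85·0.9000 + 0.25·0.1000) ≈ 0.9684
After 'fold-or-call': P(aggressive) = 0.15·0.9684 / (0.15·0.9684 + 0.75·0.0316) ≈ 0.8596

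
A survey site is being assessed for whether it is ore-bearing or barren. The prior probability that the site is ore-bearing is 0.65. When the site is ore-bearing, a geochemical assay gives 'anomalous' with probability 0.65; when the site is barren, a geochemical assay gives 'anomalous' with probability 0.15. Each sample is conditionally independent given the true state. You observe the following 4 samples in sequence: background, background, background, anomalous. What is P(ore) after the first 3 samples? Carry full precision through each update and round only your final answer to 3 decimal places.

0.115

Apply Bayes' rule sequentially, carrying P(ore) forward.
After 'background': P(ore) = 0.35·0.6500 / (0.35·0.6500 + 0.85·0.3500) ≈ 0.4333
After 'background': P(ore) = 0.35·0.4333 / (0.35·0.4333 + 0.85·0.5667) ≈ 0.2395
After 'background': P(ore) = 0.35·0.2395 / (0.35·0.2395 + 0.85·0.7605) ≈ 0.1148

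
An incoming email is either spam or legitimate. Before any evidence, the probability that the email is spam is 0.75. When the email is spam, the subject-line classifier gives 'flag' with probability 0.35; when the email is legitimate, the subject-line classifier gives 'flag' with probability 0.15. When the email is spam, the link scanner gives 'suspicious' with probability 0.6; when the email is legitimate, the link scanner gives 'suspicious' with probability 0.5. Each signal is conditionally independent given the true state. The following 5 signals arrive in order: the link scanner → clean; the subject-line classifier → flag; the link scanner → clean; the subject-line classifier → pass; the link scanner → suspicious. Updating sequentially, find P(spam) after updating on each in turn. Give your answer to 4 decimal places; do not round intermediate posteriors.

0.8043

After the link scanner='clean': P(spam) = 0.4·0.7500 / (0.4·0.7500 + 0.5·0.2500) ≈ 0.7059
After the subject-line classifier='flag': P(spam) = 0.35·0.7059 / (0.35·0.7059 + 0.15·0.2941) ≈ 0.8485
After the link scanner='clean': P(spam) = 0.4·0.8485 / (0.4·0.8485 + 0.5·0.1515) ≈ 0.8175
After the subject-line classifier='pass': P(spam) = 0.65·0.8175 / (0.65·0.8175 + 0.85·0.1825) ≈ 0.7741
After the link scanner='suspicious': P(spam) = 0.6·0.7741 / (0.6·0.7741 + 0.5·0.2259) ≈ 0.8043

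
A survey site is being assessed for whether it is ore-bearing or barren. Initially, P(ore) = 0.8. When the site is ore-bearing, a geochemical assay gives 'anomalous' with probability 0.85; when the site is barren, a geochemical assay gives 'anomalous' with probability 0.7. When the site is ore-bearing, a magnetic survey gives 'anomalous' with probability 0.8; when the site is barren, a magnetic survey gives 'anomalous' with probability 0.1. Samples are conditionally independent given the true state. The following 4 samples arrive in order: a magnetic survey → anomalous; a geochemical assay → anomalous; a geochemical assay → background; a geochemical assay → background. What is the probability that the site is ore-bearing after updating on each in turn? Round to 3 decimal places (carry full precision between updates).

Each posterior becomes the prior for the next update.
After a magnetic survey='anomalous': P(ore) = 0.8·0.8000 / (0.8·0.8000 + 0.1·0.2000) ≈ 0.9697
After a geochemical assay='anomalous': P(ore) = 0.85·0.9697 / (0.85·0.9697 + 0.7·0.0303) ≈ 0.9749
After a geochemical assay='background': P(ore) = 0.15·0.9749 / (0.15·0.9749 + 0.3·0.0251) ≈ 0.9510
After a geochemical assay='background': P(ore) = 0.15·0.9510 / (0.15·0.9510 + 0.3·0.0490) ≈ 0.9067

0.907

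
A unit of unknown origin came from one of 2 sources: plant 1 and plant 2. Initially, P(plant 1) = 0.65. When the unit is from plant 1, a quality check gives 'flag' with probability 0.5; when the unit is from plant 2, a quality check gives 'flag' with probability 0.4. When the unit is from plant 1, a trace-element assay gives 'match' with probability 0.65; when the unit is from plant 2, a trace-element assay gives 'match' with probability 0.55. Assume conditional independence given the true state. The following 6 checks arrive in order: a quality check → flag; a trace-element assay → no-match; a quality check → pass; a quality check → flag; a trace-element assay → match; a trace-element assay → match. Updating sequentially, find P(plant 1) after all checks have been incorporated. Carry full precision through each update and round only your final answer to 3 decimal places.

Each posterior becomes the prior for the next update.
After a quality check='flag': P(plant 1) = 0.5·0.6500 / (0.5·0.6500 + 0.4·0.3500) ≈ 0.6989
After a trace-element assay='no-match': P(plant 1) = 0.35·0.6989 / (0.35·0.6989 + 0.45·0.3011) ≈ 0.6436
After a quality check='pass': P(plant 1) = 0.5·0.6436 / (0.5·0.6436 + 0.6·0.3564) ≈ 0.6007
After a quality check='flag': P(plant 1) = 0.5·0.6007 / (0.5·0.6007 + 0.4·0.3993) ≈ 0.6529
After a trace-element assay='match': P(plant 1) = 0.65·0.6529 / (0.65·0.6529 + 0.55·0.3471) ≈ 0.6897
After a trace-element assay='match': P(plant 1) = 0.65·0.6897 / (0.65·0.6897 + 0.55·0.3103) ≈ 0.7243

0.724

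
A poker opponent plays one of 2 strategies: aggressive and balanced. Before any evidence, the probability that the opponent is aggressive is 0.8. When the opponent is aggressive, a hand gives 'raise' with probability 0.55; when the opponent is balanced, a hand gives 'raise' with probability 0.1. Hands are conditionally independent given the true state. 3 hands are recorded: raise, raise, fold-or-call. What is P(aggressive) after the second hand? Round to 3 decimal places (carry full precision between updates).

After 'raise': P(aggressive) = 0.55·0.8000 / (0.55·0.8000 + 0.1·0.2000) ≈ 0.9565
After 'raise': P(aggressive) = 0.55·0.9565 / (0.55·0.9565 + 0.1·0.0435) ≈ 0.9918

0.992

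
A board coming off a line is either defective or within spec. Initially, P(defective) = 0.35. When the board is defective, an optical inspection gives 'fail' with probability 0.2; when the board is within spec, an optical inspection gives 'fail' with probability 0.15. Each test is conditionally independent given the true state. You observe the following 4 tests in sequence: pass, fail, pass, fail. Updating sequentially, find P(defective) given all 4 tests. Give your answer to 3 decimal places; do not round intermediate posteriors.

0.459

After 'pass': P(defective) = 0.8·0.3500 / (0.8·0.3500 + 0.85·0.6500) ≈ 0.3363
After 'fail': P(defective) = 0.2·0.3363 / (0.2·0.3363 + 0.15·0.6637) ≈ 0.4032
After 'pass': P(defective) = 0.8·0.4032 / (0.8·0.4032 + 0.85·0.5968) ≈ 0.3887
After 'fail': P(defective) = 0.2·0.3887 / (0.2·0.3887 + 0.15·0.6113) ≈ 0.4589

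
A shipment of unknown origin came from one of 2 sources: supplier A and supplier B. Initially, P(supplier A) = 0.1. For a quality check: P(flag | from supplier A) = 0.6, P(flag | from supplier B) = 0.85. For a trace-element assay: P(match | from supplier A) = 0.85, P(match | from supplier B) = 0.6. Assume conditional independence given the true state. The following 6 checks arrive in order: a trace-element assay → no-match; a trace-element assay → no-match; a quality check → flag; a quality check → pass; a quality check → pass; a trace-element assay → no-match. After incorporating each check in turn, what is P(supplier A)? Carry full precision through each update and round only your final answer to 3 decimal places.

After a trace-element assay='no-match': P(supplier A) = 0.15·0.1000 / (0.15·0.1000 + 0.4·0.9000) ≈ 0.0400
After a trace-element assay='no-match': P(supplier A) = 0.15·0.0400 / (0.15·0.0400 + 0.4·0.9600) ≈ 0.0154
After a quality check='flag': P(supplier A) = 0.6·0.0154 / (0.6·0.0154 + 0.85·0.9846) ≈ 0.0109
After a quality check='pass': P(supplier A) = 0.4·0.0109 / (0.4·0.0109 + 0.15·0.9891) ≈ 0.0286
After a quality check='pass': P(supplier A) = 0.4·0.0286 / (0.4·0.0286 + 0.15·0.9714) ≈ 0.0727
After a trace-element assay='no-match': P(supplier A) = 0.15·0.0727 / (0.15·0.0727 + 0.4·0.9273) ≈ 0.0286

0.029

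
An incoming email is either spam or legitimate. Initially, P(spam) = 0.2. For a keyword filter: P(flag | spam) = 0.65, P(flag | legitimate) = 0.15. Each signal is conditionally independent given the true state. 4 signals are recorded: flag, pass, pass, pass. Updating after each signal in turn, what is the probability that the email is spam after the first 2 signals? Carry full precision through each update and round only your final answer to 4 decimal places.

Apply Bayes' rule sequentially, carrying P(spam) forward.
After 'flag': P(spam) = 0.65·0.2000 / (0.65·0.2000 + 0.15·0.8000) ≈ 0.5200
After 'pass': P(spam) = 0.35·0.5200 / (0.35·0.5200 + 0.85·0.4800) ≈ 0.3085

0.3085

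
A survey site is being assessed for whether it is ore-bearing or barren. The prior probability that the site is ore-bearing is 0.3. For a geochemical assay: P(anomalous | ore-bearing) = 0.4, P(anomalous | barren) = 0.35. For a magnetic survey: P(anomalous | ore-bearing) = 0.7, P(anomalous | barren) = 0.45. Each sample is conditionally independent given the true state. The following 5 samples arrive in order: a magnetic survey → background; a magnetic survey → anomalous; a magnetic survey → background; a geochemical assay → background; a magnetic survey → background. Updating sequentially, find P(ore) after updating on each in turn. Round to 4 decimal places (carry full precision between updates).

0.0908

Apply Bayes' rule sequentially, carrying P(ore) forward.
After a magnetic survey='background': P(ore) = 0.3·0.3000 / (0.3·0.3000 + 0.55·0.7000) ≈ 0.1895
After a magnetic survey='anomalous': P(ore) = 0.7·0.1895 / (0.7·0.1895 + 0.45·0.8105) ≈ 0.2667
After a magnetic survey='background': P(ore) = 0.3·0.2667 / (0.3·0.2667 + 0.55·0.7333) ≈ 0.1655
After a geochemical assay='background': P(ore) = 0.6·0.1655 / (0.6·0.1655 + 0.65·0.8345) ≈ 0.1548
After a magnetic survey='background': P(ore) = 0.3·0.1548 / (0.3·0.1548 + 0.55·0.8452) ≈ 0.0908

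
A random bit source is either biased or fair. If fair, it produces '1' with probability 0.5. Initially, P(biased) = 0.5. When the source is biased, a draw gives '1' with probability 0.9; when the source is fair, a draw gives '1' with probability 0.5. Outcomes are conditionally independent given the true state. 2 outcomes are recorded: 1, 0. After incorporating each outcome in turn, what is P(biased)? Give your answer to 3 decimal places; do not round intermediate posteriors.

0.265

After '1': P(biased) = 0.9·0.5000 / (0.9·0.5000 + 0.5·0.5000) ≈ 0.6429
After '0': P(biased) = 0.1·0.6429 / (0.1·0.6429 + 0.5·0.3571) ≈ 0.2647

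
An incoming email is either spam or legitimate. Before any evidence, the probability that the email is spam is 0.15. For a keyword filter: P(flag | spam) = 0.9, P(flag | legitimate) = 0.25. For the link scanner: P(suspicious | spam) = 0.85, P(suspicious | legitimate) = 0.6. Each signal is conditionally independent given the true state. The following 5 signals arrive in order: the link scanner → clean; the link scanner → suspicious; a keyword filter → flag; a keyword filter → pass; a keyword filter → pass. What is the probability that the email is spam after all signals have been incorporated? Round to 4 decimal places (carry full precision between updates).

After the link scanner='clean': P(spam) = 0.15·0.1500 / (0.15·0.1500 + 0.4·0.8500) ≈ 0.0621
After the link scanner='suspicious': P(spam) = 0.85·0.0621 / (0.85·0.0621 + 0.6·0.9379) ≈ 0.0857
After a keyword filter='flag': P(spam) = 0.9·0.0857 / (0.9·0.0857 + 0.25·0.9143) ≈ 0.2523
After a keyword filter='pass': P(spam) = 0.1·0.2523 / (0.1·0.2523 + 0.75·0.7477) ≈ 0.0431
After a keyword filter='pass': P(spam) = 0.1·0.0431 / (0.1·0.0431 + 0.75·0.9569) ≈ 0.0060

0.0060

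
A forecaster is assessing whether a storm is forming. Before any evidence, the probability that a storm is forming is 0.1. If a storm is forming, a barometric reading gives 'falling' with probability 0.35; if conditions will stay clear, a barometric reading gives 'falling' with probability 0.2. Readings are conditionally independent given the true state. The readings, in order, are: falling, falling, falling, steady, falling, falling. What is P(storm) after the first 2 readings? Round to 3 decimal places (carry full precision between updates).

0.254

After 'falling': P(storm) = 0.35·0.1000 / (0.35·0.1000 + 0.2·0.9000) ≈ 0.1628
After 'falling': P(storm) = 0.35·0.1628 / (0.35·0.1628 + 0.2·0.8372) ≈ 0.2539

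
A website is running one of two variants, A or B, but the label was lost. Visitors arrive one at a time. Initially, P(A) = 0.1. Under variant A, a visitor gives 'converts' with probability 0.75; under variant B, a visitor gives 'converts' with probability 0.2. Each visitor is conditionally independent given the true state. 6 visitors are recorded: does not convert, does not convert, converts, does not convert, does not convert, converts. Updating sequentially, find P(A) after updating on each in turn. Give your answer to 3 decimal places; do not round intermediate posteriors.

After 'does not convert': P(A) = 0.25·0.1000 / (0.25·0.1000 + 0.8·0.9000) ≈ 0.0336
After 'does not convert': P(A) = 0.25·0.0336 / (0.25·0.0336 + 0.8·0.9664) ≈ 0.0107
After 'converts': P(A) = 0.75·0.0107 / (0.75·0.0107 + 0.2·0.9893) ≈ 0.0391
After 'does not convert': P(A) = 0.25·0.0391 / (0.25·0.0391 + 0.8·0.9609) ≈ 0.0126
After 'does not convert': P(A) = 0.25·0.0126 / (0.25·0.0126 + 0.8·0.9874) ≈ 0.0040
After 'converts': P(A) = 0.75·0.0040 / (0.75·0.0040 + 0.2·0.9960) ≈ 0.0147

0.015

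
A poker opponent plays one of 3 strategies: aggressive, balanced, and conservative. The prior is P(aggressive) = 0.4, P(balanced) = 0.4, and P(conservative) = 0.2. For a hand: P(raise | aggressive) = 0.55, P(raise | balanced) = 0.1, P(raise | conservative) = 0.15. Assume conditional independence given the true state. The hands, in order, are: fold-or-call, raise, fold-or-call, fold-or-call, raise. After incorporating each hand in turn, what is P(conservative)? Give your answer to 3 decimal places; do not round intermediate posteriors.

0.165

After 'fold-or-call': normaliser = 0.45·0.4000 + 0.9·0.4000 + 0.85·0.2000; P(aggressive) ≈ 0.2535, P(balanced) ≈ 0.5070, P(conservative) ≈ 0.2394
After 'raise': normaliser = 0.55·0.2535 + 0.1·0.5070 + 0.15·0.2394; P(aggressive) ≈ 0.6168, P(balanced) ≈ 0.2243, P(conservative) ≈ 0.1589
After 'fold-or-call': normaliser = 0.45·0.6168 + 0.9·0.2243 + 0.85·0.1589; P(aggressive) ≈ 0.4517, P(balanced) ≈ 0.3285, P(conservative) ≈ 0.2198
After 'fold-or-call': normaliser = 0.45·0.4517 + 0.9·0.3285 + 0.85·0.2198; P(aggressive) ≈ 0.2964, P(balanced) ≈ 0.4312, P(conservative) ≈ 0.2724
After 'raise': normaliser = 0.55·0.2964 + 0.1·0.4312 + 0.15·0.2724; P(aggressive) ≈ 0.6600, P(balanced) ≈ 0.1746, P(conservative) ≈ 0.1654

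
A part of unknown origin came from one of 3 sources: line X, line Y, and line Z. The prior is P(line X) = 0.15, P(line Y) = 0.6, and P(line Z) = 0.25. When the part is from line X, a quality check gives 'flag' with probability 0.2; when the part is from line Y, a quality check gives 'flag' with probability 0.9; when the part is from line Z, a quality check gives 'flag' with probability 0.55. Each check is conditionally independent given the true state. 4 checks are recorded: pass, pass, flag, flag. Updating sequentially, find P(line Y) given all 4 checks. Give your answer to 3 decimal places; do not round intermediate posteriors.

0.202

After 'pass': normaliser = 0.8·0.1500 + 0.1·0.6000 + 0.45·0.2500; P(line X) ≈ 0.4103, P(line Y) ≈ 0.2051, P(line Z) ≈ 0.3846
After 'pass': normaliser = 0.8·0.4103 + 0.1·0.2051 + 0.45·0.3846; P(line X) ≈ 0.6290, P(line Y) ≈ 0.0393, P(line Z) ≈ 0.3317
After 'flag': normaliser = 0.2·0.6290 + 0.9·0.0393 + 0.55·0.3317; P(line X) ≈ 0.3661, P(line Y) ≈ 0.1030, P(line Z) ≈ 0.5309
After 'flag': normaliser = 0.2·0.3661 + 0.9·0.1030 + 0.55·0.5309; P(line X) ≈ 0.1599, P(line Y) ≈ 0.2024, P(line Z) ≈ 0.6377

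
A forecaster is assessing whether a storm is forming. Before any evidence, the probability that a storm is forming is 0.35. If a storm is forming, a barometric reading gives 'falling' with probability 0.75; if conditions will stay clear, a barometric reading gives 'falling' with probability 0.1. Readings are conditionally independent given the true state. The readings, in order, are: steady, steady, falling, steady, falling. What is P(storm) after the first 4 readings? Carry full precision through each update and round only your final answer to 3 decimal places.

After 'steady': P(storm) = 0.25·0.3500 / (0.25·0.3500 + 0.9·0.6500) ≈ 0.1301
After 'steady': P(storm) = 0.25·0.1301 / (0.25·0.1301 + 0.9·0.8699) ≈ 0.0399
After 'falling': P(storm) = 0.75·0.0399 / (0.75·0.0399 + 0.1·0.9601) ≈ 0.2376
After 'steady': P(storm) = 0.25·0.2376 / (0.25·0.2376 + 0.9·0.7624) ≈ 0.0797

0.080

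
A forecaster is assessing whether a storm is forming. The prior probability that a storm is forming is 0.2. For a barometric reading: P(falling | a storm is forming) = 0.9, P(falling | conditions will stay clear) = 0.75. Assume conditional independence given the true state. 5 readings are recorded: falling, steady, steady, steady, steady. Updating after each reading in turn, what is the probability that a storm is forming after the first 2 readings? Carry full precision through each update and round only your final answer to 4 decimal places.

0.1071

Apply Bayes' rule sequentially, carrying P(storm) forward.
After 'falling': P(storm) = 0.9·0.2000 / (0.9·0.2000 + 0.75·0.8000) ≈ 0.2308
After 'steady': P(storm) = 0.1·0.2308 / (0.1·0.2308 + 0.25·0.7692) ≈ 0.1071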